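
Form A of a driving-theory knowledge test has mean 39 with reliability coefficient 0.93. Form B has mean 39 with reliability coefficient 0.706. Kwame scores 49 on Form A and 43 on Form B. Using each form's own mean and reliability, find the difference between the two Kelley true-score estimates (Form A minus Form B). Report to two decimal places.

T̂_A = 0.93(49) + 0.07(39) = 48.3000
T̂_B = 0.706(43) + 0.294(39) = 41.8240
T̂_A − T̂_B = 6.4760

6.48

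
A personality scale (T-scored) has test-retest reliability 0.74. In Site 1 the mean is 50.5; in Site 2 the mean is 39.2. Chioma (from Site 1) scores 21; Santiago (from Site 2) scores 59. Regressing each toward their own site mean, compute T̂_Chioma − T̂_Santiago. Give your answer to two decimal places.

T̂_Chioma = 0.74(21) + 0.26(50.5) = 28.6700
T̂_Santiago = 0.74(59) + 0.26(39.2) = 53.8520
Difference = 28.6700 − 53.8520 = -25.1820

-25.18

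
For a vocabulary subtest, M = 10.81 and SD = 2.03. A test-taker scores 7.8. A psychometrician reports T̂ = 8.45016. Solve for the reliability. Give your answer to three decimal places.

T̂ = ρX + (1 − ρ)μ  ⇒  T̂ − μ = ρ(X − μ)
ρ = (T̂ − μ)/(X − μ) = (8.45016 − 10.81) / (7.8 − 10.81) = -2.35984 / -3.01 = 0.78400

0.784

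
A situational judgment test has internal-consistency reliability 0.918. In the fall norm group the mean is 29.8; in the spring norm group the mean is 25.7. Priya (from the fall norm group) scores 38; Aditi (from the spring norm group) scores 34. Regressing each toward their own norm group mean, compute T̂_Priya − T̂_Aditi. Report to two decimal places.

T̂_Priya = 0.918(38) + 0.082(29.8) = 37.3276
T̂_Aditi = 0.918(34) + 0.082(25.7) = 33.3194
Difference = 37.3276 − 33.3194 = 4.0082

4.01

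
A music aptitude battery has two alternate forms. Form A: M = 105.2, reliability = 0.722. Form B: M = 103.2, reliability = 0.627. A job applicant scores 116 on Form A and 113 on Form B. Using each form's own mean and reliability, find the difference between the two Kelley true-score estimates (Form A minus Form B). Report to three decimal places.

T̂_A = 0.722(116) + 0.278(105.2) = 112.99760
T̂_B = 0.627(113) + 0.373(103.2) = 109.34460
T̂_A − T̂_B = 3.65300

3.653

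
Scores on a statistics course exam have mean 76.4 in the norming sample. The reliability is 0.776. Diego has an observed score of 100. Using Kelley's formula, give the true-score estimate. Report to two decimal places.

T̂ = 0.776(100) + 0.224(76.4) = 77.600 + 17.1136 = 94.714 → 94.71

94.71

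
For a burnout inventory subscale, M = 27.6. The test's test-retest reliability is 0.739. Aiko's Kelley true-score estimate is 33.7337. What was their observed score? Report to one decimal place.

T̂ = ρX + (1 − ρ)μ  ⇒  X = (T̂ − (1 − ρ)μ) / ρ
X = (33.7337 − 0.261 × 27.6) / 0.739 = (33.7337 − 7.2036) / 0.739 = 26.5301 / 0.739 = 35.900

35.9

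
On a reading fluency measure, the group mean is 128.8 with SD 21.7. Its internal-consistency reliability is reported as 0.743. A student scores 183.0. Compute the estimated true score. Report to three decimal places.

169.071

T̂ = ρX + (1 − ρ)μ
  = 0.743 × 183.0 + 0.257 × 128.8
  = 135.9690 + 33.1016
  = 169.0706
  ≈ 169.071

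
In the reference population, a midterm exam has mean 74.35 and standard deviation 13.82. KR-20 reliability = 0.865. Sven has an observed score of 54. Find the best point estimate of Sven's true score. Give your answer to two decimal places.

T̂ = 0.865(54) + 0.135(74.35) = 46.710 + 10.03725 = 56.747 → 56.75

56.75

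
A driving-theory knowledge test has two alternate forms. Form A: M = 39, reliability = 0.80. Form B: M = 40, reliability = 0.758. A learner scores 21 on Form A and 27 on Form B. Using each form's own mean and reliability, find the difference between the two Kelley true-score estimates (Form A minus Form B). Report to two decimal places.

-5.55

T̂_A = 0.80(21) + 0.20(39) = 24.6000
T̂_B = 0.758(27) + 0.242(40) = 30.1460
T̂_A − T̂_B = -5.5460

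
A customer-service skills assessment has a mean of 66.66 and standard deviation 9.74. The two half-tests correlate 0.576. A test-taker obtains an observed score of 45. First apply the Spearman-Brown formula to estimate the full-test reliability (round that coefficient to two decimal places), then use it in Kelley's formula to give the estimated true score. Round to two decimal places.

Spearman-Brown: ρ = 2r/(1 + r) = 2(0.576)/(1 + 0.576) = 1.1520/1.576 = 0.7310 → 0.73
Regress the observed score toward the mean by the unreliability: T̂ = 0.73·45 + 0.27·66.66 = 32.85 + 17.9982 = 50.848.

50.85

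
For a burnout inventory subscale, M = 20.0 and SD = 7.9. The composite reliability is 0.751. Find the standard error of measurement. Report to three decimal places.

3.942

SEM = SD · √(1 − ρ) = 7.9 × √0.249 = 7.9 × 0.4990 = 3.9421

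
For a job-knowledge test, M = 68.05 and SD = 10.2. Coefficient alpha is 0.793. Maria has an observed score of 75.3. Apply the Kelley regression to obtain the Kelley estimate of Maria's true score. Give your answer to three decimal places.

T̂ = 0.793(75.3) + 0.207(68.05) = 59.7129 + 14.08635 = 73.7993 → 73.799

73.799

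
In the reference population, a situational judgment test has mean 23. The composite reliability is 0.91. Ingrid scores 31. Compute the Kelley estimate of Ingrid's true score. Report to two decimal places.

30.28

Weight the observed score by reliability and the mean by (1 − reliability): T̂ = 0.91·31 + 0.09·23 = 28.21 + 2.07 = 30.280.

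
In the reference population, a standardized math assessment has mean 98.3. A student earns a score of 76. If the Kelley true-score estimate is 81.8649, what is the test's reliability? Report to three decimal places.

T̂ = ρX + (1 − ρ)μ  ⇒  T̂ − μ = ρ(X − μ)
ρ = (T̂ − μ)/(X − μ) = (81.8649 − 98.3) / (76 − 98.3) = -16.4351 / -22.3 = 0.73700

0.737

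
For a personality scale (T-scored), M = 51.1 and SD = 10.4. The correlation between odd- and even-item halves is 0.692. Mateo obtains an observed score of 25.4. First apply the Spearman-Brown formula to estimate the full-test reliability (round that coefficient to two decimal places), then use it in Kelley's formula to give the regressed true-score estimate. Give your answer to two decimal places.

Spearman-Brown: ρ = 2r/(1 + r) = 2(0.692)/(1 + 0.692) = 1.3840/1.692 = 0.8180 → 0.82
T̂ = ρX + (1 − ρ)μ
  = 0.82 × 25.4 + 0.18 × 51.1
  = 20.828 + 9.198
  = 30.026
  ≈ 30.03

30.03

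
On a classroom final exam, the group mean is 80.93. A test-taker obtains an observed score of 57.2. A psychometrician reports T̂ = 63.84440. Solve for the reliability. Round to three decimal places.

0.720

T̂ = ρX + (1 − ρ)μ  ⇒  T̂ − μ = ρ(X − μ)
ρ = (T̂ − μ)/(X − μ) = (63.84440 − 80.93) / (57.2 − 80.93) = -17.08560 / -23.73 = 0.72000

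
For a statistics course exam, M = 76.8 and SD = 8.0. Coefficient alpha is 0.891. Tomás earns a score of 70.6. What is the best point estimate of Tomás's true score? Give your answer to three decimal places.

71.276

T̂ = ρX + (1 − ρ)μ
  = 0.891 × 70.6 + 0.109 × 76.8
  = 62.9046 + 8.3712
  = 71.2758
  ≈ 71.276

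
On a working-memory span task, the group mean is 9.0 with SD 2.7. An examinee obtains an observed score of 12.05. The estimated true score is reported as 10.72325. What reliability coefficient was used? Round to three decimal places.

T̂ = ρX + (1 − ρ)μ  ⇒  T̂ − μ = ρ(X − μ)
ρ = (T̂ − μ)/(X − μ) = (10.72325 − 9.0) / (12.05 − 9.0) = 1.72325 / 3.05 = 0.56500

0.565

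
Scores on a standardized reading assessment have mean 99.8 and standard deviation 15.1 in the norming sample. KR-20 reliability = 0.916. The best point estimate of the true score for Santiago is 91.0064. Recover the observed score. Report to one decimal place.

90.2

T̂ = ρX + (1 − ρ)μ  ⇒  X = (T̂ − (1 − ρ)μ) / ρ
X = (91.0064 − 0.084 × 99.8) / 0.916 = (91.0064 − 8.3832) / 0.916 = 82.6232 / 0.916 = 90.200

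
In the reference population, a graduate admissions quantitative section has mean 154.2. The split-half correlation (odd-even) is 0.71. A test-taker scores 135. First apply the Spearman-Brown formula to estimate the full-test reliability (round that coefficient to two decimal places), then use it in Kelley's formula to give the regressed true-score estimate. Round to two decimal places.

138.26

Spearman-Brown: ρ = 2r/(1 + r) = 2(0.71)/(1 + 0.71) = 1.420/1.71 = 0.8304 → 0.83
T̂ = ρX + (1 − ρ)μ
  = 0.83 × 135 + 0.17 × 154.2
  = 112.05 + 26.214
  = 138.264
  ≈ 138.26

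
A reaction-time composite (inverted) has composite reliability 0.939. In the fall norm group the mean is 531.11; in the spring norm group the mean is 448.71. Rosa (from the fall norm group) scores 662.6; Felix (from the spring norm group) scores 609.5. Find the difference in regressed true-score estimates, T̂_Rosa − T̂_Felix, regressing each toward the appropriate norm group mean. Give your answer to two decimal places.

54.89

T̂_Rosa = 0.939(662.6) + 0.061(531.11) = 654.5791
T̂_Felix = 0.939(609.5) + 0.061(448.71) = 599.6918
Difference = 654.5791 − 599.6918 = 54.8873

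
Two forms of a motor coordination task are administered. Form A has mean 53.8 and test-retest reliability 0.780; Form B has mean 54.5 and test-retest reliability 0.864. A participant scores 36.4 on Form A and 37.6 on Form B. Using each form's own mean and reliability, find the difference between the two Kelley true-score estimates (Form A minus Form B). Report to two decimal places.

0.33

T̂_A = 0.780(36.4) + 0.220(53.8) = 40.2280
T̂_B = 0.864(37.6) + 0.136(54.5) = 39.8984
T̂_A − T̂_B = 0.3296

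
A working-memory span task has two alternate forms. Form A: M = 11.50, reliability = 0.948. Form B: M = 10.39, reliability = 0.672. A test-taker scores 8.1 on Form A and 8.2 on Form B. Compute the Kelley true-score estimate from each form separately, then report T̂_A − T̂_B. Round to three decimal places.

T̂_A = 0.948(8.1) + 0.052(11.50) = 8.27680
T̂_B = 0.672(8.2) + 0.328(10.39) = 8.91832
T̂_A − T̂_B = -0.64152

-0.642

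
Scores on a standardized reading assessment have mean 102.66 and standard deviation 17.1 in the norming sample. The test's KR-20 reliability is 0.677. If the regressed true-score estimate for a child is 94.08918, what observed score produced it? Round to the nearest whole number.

90

T̂ = ρX + (1 − ρ)μ  ⇒  X = (T̂ − (1 − ρ)μ) / ρ
X = (94.08918 − 0.323 × 102.66) / 0.677 = (94.08918 − 33.15918) / 0.677 = 60.93000 / 0.677 = 90.00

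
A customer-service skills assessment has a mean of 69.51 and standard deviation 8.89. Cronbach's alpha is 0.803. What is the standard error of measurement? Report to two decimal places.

SEM = SD · √(1 − ρ) = 8.89 × √0.197 = 8.89 × 0.4438 = 3.946

3.95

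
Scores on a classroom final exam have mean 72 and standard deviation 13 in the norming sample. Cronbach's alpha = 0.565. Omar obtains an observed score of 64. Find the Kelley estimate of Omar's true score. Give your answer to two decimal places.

T̂ = ρX + (1 − ρ)μ
  = 0.565 × 64 + 0.435 × 72
  = 36.160 + 31.320
  = 67.480
  ≈ 67.48

67.48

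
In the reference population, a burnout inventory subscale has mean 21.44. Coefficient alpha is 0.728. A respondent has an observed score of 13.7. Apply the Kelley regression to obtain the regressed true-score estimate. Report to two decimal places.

15.81

Regress the observed score toward the mean by the unreliability: T̂ = 0.728·13.7 + 0.272·21.44 = 9.9736 + 5.83168 = 15.805.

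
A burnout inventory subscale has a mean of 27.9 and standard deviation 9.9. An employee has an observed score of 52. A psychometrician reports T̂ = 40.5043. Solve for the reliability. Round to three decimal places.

T̂ = ρX + (1 − ρ)μ  ⇒  T̂ − μ = ρ(X − μ)
ρ = (T̂ − μ)/(X − μ) = (40.5043 − 27.9) / (52 − 27.9) = 12.6043 / 24.1 = 0.52300

0.523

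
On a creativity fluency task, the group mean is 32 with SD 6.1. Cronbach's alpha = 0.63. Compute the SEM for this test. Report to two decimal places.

SEM = SD · √(1 − ρ) = 6.1 × √0.37 = 6.1 × 0.6083 = 3.710

3.71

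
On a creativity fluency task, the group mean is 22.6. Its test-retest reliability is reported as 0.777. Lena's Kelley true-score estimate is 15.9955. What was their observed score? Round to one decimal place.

T̂ = ρX + (1 − ρ)μ  ⇒  X = (T̂ − (1 − ρ)μ) / ρ
X = (15.9955 − 0.223 × 22.6) / 0.777 = (15.9955 − 5.0398) / 0.777 = 10.9557 / 0.777 = 14.100

14.1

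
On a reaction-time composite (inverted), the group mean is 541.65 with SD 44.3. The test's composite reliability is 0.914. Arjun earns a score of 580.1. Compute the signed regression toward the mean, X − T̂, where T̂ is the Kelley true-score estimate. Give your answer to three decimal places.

T̂ = 0.914(580.1) + 0.086(541.65) = 530.2114 + 46.58190 = 576.79330 → 576.7933
X − T̂ = 580.1 − 576.7933 = 3.3067 → 3.307

3.307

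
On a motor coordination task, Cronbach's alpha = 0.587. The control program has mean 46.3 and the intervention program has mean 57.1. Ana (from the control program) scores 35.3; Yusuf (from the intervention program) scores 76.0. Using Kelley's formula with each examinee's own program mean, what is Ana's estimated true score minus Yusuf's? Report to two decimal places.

-28.35

T̂_Ana = 0.587(35.3) + 0.413(46.3) = 39.8430
T̂_Yusuf = 0.587(76.0) + 0.413(57.1) = 68.1943
Difference = 39.8430 − 68.1943 = -28.3513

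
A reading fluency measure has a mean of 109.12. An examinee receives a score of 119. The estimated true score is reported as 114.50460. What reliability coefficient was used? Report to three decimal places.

T̂ = ρX + (1 − ρ)μ  ⇒  T̂ − μ = ρ(X − μ)
ρ = (T̂ − μ)/(X − μ) = (114.50460 − 109.12) / (119 − 109.12) = 5.38460 / 9.88 = 0.54500

0.545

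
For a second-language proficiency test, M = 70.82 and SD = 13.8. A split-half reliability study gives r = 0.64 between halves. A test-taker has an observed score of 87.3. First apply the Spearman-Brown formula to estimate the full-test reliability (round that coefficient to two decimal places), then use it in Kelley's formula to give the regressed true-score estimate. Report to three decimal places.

Spearman-Brown: ρ = 2r/(1 + r) = 2(0.64)/(1 + 0.64) = 1.280/1.64 = 0.7805 → 0.78
T̂ = 0.78(87.3) + 0.22(70.82) = 68.094 + 15.5804 = 83.6744 → 83.674

83.674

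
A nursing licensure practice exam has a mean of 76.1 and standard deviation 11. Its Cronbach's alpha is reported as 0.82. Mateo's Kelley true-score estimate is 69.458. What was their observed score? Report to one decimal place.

T̂ = ρX + (1 − ρ)μ  ⇒  X = (T̂ − (1 − ρ)μ) / ρ
X = (69.458 − 0.18 × 76.1) / 0.82 = (69.458 − 13.698) / 0.82 = 55.760 / 0.82 = 68.000

68.0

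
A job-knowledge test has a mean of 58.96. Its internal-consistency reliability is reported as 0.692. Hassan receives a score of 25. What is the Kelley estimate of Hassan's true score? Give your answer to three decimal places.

Regress the observed score toward the mean by the unreliability: T̂ = 0.692·25 + 0.308·58.96 = 17.300 + 18.15968 = 35.4597.

35.460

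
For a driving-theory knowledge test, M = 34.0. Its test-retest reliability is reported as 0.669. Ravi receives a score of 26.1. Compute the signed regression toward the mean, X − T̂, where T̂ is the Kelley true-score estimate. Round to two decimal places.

T̂ = ρX + (1 − ρ)μ
  = 0.669 × 26.1 + 0.331 × 34.0
  = 17.4609 + 11.2540
  = 28.7149
  ≈ 28.715
X − T̂ = 26.1 − 28.715 = -2.615 → -2.61

-2.61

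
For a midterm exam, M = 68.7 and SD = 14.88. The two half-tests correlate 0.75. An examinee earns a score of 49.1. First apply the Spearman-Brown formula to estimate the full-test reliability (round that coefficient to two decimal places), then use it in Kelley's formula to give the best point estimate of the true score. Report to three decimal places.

Spearman-Brown: ρ = 2r/(1 + r) = 2(0.75)/(1 + 0.75) = 1.500/1.75 = 0.8571 → 0.86
T̂ = 0.86(49.1) + 0.14(68.7) = 42.226 + 9.618 = 51.8440 → 51.844

51.844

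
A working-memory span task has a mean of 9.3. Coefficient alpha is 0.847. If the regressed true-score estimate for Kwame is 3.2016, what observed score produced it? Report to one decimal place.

2.1

T̂ = ρX + (1 − ρ)μ  ⇒  X = (T̂ − (1 − ρ)μ) / ρ
X = (3.2016 − 0.153 × 9.3) / 0.847 = (3.2016 − 1.4229) / 0.847 = 1.7787 / 0.847 = 2.100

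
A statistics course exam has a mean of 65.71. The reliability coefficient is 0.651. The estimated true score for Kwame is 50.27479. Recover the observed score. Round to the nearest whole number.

42

T̂ = ρX + (1 − ρ)μ  ⇒  X = (T̂ − (1 − ρ)μ) / ρ
X = (50.27479 − 0.349 × 65.71) / 0.651 = (50.27479 − 22.93279) / 0.651 = 27.34200 / 0.651 = 42.00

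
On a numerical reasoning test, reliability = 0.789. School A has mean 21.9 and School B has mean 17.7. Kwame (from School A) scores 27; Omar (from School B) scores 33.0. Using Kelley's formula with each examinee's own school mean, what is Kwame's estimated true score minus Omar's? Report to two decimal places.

T̂_Kwame = 0.789(27) + 0.211(21.9) = 25.9239
T̂_Omar = 0.789(33.0) + 0.211(17.7) = 29.7717
Difference = 25.9239 − 29.7717 = -3.8478

-3.85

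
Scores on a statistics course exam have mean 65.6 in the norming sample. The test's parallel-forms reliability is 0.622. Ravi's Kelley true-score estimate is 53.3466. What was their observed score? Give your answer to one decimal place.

45.9

T̂ = ρX + (1 − ρ)μ  ⇒  X = (T̂ − (1 − ρ)μ) / ρ
X = (53.3466 − 0.378 × 65.6) / 0.622 = (53.3466 − 24.7968) / 0.622 = 28.5498 / 0.622 = 45.900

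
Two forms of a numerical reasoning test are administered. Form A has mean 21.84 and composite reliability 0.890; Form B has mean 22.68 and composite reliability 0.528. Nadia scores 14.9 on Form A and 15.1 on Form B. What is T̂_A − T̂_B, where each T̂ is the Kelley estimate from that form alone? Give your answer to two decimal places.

-3.01

T̂_A = 0.890(14.9) + 0.110(21.84) = 15.6634
T̂_B = 0.528(15.1) + 0.472(22.68) = 18.6778
T̂_A − T̂_B = -3.0144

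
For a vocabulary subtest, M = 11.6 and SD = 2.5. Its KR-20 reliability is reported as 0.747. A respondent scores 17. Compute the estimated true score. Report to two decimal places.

15.63

T̂ = ρX + (1 − ρ)μ
  = 0.747 × 17 + 0.253 × 11.6
  = 12.699 + 2.9348
  = 15.634
  ≈ 15.63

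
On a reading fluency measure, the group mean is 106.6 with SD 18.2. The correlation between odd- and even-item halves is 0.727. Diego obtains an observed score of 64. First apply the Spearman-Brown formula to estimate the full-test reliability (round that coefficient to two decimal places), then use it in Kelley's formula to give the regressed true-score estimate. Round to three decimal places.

70.816

Spearman-Brown: ρ = 2r/(1 + r) = 2(0.727)/(1 + 0.727) = 1.4540/1.727 = 0.8419 → 0.84
Weight the observed score by reliability and the mean by (1 − reliability): T̂ = 0.84·64 + 0.16·106.6 = 53.76 + 17.056 = 70.8160.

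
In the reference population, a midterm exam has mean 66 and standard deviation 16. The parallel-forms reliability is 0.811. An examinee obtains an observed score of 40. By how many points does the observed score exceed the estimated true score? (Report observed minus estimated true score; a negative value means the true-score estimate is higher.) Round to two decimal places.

T̂ = ρX + (1 − ρ)μ
  = 0.811 × 40 + 0.189 × 66
  = 32.440 + 12.474
  = 44.9140
  ≈ 44.914
X − T̂ = 40 − 44.914 = -4.914 → -4.91

-4.91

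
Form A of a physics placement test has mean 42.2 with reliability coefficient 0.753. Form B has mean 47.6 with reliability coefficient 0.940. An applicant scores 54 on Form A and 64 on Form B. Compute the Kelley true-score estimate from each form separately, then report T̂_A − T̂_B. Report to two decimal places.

-11.93

T̂_A = 0.753(54) + 0.247(42.2) = 51.0854
T̂_B = 0.940(64) + 0.060(47.6) = 63.0160
T̂_A − T̂_B = -11.9306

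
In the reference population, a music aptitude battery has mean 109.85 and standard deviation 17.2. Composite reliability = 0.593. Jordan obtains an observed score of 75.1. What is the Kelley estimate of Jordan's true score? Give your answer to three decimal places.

T̂ = ρX + (1 − ρ)μ
  = 0.593 × 75.1 + 0.407 × 109.85
  = 44.5343 + 44.70895
  = 89.2432
  ≈ 89.243

89.243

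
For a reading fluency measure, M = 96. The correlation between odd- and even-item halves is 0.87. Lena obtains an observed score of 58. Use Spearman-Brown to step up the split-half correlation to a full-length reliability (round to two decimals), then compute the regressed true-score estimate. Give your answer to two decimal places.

60.66

Spearman-Brown: ρ = 2r/(1 + r) = 2(0.87)/(1 + 0.87) = 1.740/1.87 = 0.9305 → 0.93
T̂ = 0.93(58) + 0.07(96) = 53.94 + 6.72 = 60.660 → 60.66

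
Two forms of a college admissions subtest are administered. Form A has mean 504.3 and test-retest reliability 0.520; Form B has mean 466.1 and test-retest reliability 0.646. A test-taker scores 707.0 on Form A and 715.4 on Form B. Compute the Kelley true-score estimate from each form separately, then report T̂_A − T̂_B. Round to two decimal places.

T̂_A = 0.520(707.0) + 0.480(504.3) = 609.7040
T̂_B = 0.646(715.4) + 0.354(466.1) = 627.1478
T̂_A − T̂_B = -17.4438

-17.44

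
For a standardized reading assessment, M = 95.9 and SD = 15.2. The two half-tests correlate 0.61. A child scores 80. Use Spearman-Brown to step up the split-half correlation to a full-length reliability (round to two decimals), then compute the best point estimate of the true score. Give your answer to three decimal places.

Spearman-Brown: ρ = 2r/(1 + r) = 2(0.61)/(1 + 0.61) = 1.220/1.61 = 0.7578 → 0.76
T̂ = 0.76(80) + 0.24(95.9) = 60.80 + 23.016 = 83.8160 → 83.816

83.816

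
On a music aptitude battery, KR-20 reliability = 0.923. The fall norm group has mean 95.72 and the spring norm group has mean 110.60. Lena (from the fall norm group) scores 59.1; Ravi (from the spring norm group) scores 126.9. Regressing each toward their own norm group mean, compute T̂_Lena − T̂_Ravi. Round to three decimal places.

T̂_Lena = 0.923(59.1) + 0.077(95.72) = 61.91974
T̂_Ravi = 0.923(126.9) + 0.077(110.60) = 125.64490
Difference = 61.91974 − 125.64490 = -63.72516

-63.725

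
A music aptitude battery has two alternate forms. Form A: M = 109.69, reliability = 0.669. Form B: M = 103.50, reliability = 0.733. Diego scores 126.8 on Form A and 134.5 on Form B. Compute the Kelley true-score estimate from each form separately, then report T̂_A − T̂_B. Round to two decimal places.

-5.09

T̂_A = 0.669(126.8) + 0.331(109.69) = 121.1366
T̂_B = 0.733(134.5) + 0.267(103.50) = 126.2230
T̂_A − T̂_B = -5.0864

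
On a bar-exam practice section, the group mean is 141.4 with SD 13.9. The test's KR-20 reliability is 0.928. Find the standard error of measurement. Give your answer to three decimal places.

3.730

SEM = SD · √(1 − ρ) = 13.9 × √0.072 = 13.9 × 0.2683 = 3.7298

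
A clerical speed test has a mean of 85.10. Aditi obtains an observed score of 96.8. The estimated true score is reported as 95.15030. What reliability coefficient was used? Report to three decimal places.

0.859

T̂ = ρX + (1 − ρ)μ  ⇒  T̂ − μ = ρ(X − μ)
ρ = (T̂ − μ)/(X − μ) = (95.15030 − 85.10) / (96.8 − 85.10) = 10.05030 / 11.70 = 0.85900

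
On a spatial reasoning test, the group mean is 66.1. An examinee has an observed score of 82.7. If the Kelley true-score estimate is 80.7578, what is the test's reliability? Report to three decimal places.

T̂ = ρX + (1 − ρ)μ  ⇒  T̂ − μ = ρ(X − μ)
ρ = (T̂ − μ)/(X − μ) = (80.7578 − 66.1) / (82.7 − 66.1) = 14.6578 / 16.6 = 0.88300

0.883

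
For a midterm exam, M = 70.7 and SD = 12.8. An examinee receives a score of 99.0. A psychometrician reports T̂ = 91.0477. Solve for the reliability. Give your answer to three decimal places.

0.719

T̂ = ρX + (1 − ρ)μ  ⇒  T̂ − μ = ρ(X − μ)
ρ = (T̂ − μ)/(X − μ) = (91.0477 − 70.7) / (99.0 − 70.7) = 20.3477 / 28.3 = 0.71900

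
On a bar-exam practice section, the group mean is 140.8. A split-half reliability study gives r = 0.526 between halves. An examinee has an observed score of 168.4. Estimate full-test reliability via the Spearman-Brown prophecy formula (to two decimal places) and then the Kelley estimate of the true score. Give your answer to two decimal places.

Spearman-Brown: ρ = 2r/(1 + r) = 2(0.526)/(1 + 0.526) = 1.0520/1.526 = 0.6894 → 0.69
T̂ = ρX + (1 − ρ)μ
  = 0.69 × 168.4 + 0.31 × 140.8
  = 116.196 + 43.648
  = 159.844
  ≈ 159.84

159.84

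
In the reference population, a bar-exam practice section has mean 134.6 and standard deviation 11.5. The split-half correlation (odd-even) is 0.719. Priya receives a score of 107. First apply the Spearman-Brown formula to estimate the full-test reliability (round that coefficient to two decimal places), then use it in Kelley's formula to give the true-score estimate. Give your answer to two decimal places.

111.42

Spearman-Brown: ρ = 2r/(1 + r) = 2(0.719)/(1 + 0.719) = 1.4380/1.719 = 0.8365 → 0.84
Kelley's formula gives T̂ = 0.84·107 + 0.16·134.6 = 89.88 + 21.536 = 111.416.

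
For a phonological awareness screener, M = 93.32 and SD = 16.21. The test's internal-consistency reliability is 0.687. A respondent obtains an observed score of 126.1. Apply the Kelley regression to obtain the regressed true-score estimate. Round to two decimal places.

T̂ = ρX + (1 − ρ)μ
  = 0.687 × 126.1 + 0.313 × 93.32
  = 86.6307 + 29.20916
  = 115.840
  ≈ 115.84

115.84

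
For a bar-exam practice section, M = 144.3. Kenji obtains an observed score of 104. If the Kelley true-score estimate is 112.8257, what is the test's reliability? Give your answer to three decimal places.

0.781

T̂ = ρX + (1 − ρ)μ  ⇒  T̂ − μ = ρ(X − μ)
ρ = (T̂ − μ)/(X − μ) = (112.8257 − 144.3) / (104 − 144.3) = -31.4743 / -40.3 = 0.78100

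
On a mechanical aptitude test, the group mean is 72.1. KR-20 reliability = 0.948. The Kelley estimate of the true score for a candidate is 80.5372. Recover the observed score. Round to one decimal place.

T̂ = ρX + (1 − ρ)μ  ⇒  X = (T̂ − (1 − ρ)μ) / ρ
X = (80.5372 − 0.052 × 72.1) / 0.948 = (80.5372 − 3.7492) / 0.948 = 76.7880 / 0.948 = 81.000

81.0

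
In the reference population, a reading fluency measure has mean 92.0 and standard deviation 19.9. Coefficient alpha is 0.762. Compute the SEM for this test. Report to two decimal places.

SEM = SD · √(1 − ρ) = 19.9 × √0.238 = 19.9 × 0.4879 = 9.708

9.71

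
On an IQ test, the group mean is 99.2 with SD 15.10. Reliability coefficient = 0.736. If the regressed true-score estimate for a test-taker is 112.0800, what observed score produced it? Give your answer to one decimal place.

116.7

T̂ = ρX + (1 − ρ)μ  ⇒  X = (T̂ − (1 − ρ)μ) / ρ
X = (112.0800 − 0.264 × 99.2) / 0.736 = (112.0800 − 26.1888) / 0.736 = 85.8912 / 0.736 = 116.700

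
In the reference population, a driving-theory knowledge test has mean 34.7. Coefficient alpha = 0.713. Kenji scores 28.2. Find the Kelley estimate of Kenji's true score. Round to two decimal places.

T̂ = ρX + (1 − ρ)μ
  = 0.713 × 28.2 + 0.287 × 34.7
  = 20.1066 + 9.9589
  = 30.066
  ≈ 30.07

30.07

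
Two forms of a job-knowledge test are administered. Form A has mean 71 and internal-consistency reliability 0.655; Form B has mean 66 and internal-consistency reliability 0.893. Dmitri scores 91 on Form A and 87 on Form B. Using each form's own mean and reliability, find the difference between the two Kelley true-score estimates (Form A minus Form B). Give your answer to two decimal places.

T̂_A = 0.655(91) + 0.345(71) = 84.1000
T̂_B = 0.893(87) + 0.107(66) = 84.7530
T̂_A − T̂_B = -0.6530

-0.65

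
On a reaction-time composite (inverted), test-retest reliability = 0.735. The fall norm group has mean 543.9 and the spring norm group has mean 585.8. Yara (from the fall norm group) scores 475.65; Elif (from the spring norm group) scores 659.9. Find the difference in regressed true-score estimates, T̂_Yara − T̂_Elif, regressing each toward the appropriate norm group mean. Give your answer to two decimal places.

T̂_Yara = 0.735(475.65) + 0.265(543.9) = 493.7362
T̂_Elif = 0.735(659.9) + 0.265(585.8) = 640.2635
Difference = 493.7362 − 640.2635 = -146.5273

-146.53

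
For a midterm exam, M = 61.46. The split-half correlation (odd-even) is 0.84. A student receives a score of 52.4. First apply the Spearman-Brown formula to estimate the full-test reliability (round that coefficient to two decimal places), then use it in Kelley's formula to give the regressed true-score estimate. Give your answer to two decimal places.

Spearman-Brown: ρ = 2r/(1 + r) = 2(0.84)/(1 + 0.84) = 1.680/1.84 = 0.9130 → 0.91
T̂ = 0.91(52.4) + 0.09(61.46) = 47.684 + 5.5314 = 53.215 → 53.22

53.22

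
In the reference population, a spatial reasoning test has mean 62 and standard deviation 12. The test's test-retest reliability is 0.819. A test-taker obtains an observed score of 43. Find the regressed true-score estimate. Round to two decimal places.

46.44

T̂ = 0.819(43) + 0.181(62) = 35.217 + 11.222 = 46.439 → 46.44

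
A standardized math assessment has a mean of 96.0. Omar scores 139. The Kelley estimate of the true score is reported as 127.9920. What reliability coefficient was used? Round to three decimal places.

T̂ = ρX + (1 − ρ)μ  ⇒  T̂ − μ = ρ(X − μ)
ρ = (T̂ − μ)/(X − μ) = (127.9920 − 96.0) / (139 − 96.0) = 31.9920 / 43.0 = 0.74400

0.744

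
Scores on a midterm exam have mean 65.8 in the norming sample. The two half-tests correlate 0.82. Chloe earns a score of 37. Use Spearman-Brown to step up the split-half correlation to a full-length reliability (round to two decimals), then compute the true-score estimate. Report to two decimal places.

39.88

Spearman-Brown: ρ = 2r/(1 + r) = 2(0.82)/(1 + 0.82) = 1.640/1.82 = 0.9011 → 0.90
T̂ = ρX + (1 − ρ)μ
  = 0.90 × 37 + 0.10 × 65.8
  = 33.30 + 6.580
  = 39.880
  ≈ 39.88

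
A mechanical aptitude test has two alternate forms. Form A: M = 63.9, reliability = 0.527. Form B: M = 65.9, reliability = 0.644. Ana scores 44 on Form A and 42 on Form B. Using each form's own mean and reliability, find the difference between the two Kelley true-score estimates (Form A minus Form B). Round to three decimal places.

2.904

T̂_A = 0.527(44) + 0.473(63.9) = 53.41270
T̂_B = 0.644(42) + 0.356(65.9) = 50.50840
T̂_A − T̂_B = 2.90430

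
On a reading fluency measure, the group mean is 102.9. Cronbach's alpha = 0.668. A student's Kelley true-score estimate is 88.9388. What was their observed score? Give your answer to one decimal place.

82.0

T̂ = ρX + (1 − ρ)μ  ⇒  X = (T̂ − (1 − ρ)μ) / ρ
X = (88.9388 − 0.332 × 102.9) / 0.668 = (88.9388 − 34.1628) / 0.668 = 54.7760 / 0.668 = 82.000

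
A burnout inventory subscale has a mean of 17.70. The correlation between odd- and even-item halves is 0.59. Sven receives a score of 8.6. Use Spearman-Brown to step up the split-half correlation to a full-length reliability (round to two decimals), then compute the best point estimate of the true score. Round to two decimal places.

Spearman-Brown: ρ = 2r/(1 + r) = 2(0.59)/(1 + 0.59) = 1.180/1.59 = 0.7421 → 0.74
Weight the observed score by reliability and the mean by (1 − reliability): T̂ = 0.74·8.6 + 0.26·17.70 = 6.364 + 4.6020 = 10.966.

10.97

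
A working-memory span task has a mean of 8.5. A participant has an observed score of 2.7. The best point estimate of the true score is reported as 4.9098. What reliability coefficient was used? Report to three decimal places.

T̂ = ρX + (1 − ρ)μ  ⇒  T̂ − μ = ρ(X − μ)
ρ = (T̂ − μ)/(X − μ) = (4.9098 − 8.5) / (2.7 − 8.5) = -3.5902 / -5.8 = 0.61900

0.619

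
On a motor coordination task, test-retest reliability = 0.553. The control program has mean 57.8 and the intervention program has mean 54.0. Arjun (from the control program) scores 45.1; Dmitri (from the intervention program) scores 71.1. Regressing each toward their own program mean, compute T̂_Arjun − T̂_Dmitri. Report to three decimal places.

T̂_Arjun = 0.553(45.1) + 0.447(57.8) = 50.77690
T̂_Dmitri = 0.553(71.1) + 0.447(54.0) = 63.45630
Difference = 50.77690 − 63.45630 = -12.67940

-12.679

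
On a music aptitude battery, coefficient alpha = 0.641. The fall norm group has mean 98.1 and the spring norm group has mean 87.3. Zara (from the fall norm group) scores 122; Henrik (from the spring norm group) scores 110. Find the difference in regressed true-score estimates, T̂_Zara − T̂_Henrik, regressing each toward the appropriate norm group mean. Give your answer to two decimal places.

T̂_Zara = 0.641(122) + 0.359(98.1) = 113.4199
T̂_Henrik = 0.641(110) + 0.359(87.3) = 101.8507
Difference = 113.4199 − 101.8507 = 11.5692

11.57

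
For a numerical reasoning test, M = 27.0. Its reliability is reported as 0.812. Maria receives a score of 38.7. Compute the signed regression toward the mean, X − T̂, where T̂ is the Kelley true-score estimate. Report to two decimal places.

2.20

T̂ = 0.812(38.7) + 0.188(27.0) = 31.4244 + 5.0760 = 36.5004 → 36.500
X − T̂ = 38.7 − 36.500 = 2.200 → 2.20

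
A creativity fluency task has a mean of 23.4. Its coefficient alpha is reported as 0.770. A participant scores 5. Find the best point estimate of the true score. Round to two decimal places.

9.23

T̂ = 0.770(5) + 0.230(23.4) = 3.850 + 5.3820 = 9.232 → 9.23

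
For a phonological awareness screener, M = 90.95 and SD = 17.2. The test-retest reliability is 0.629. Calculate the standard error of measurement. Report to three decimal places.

10.476

SEM = SD · √(1 − ρ) = 17.2 × √0.371 = 17.2 × 0.6091 = 10.4765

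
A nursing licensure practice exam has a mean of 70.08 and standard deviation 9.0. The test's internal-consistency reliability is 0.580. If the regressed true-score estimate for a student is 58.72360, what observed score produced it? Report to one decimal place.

50.5

T̂ = ρX + (1 − ρ)μ  ⇒  X = (T̂ − (1 − ρ)μ) / ρ
X = (58.72360 − 0.420 × 70.08) / 0.580 = (58.72360 − 29.43360) / 0.580 = 29.29000 / 0.580 = 50.500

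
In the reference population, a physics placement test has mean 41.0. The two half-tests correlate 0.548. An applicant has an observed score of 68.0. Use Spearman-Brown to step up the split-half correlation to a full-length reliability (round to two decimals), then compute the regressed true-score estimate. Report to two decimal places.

60.17

Spearman-Brown: ρ = 2r/(1 + r) = 2(0.548)/(1 + 0.548) = 1.0960/1.548 = 0.7080 → 0.71
T̂ = 0.71(68.0) + 0.29(41.0) = 48.280 + 11.890 = 60.170 → 60.17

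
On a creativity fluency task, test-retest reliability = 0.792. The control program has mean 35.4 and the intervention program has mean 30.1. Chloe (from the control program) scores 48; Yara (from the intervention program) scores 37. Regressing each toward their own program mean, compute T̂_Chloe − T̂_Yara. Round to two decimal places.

T̂_Chloe = 0.792(48) + 0.208(35.4) = 45.3792
T̂_Yara = 0.792(37) + 0.208(30.1) = 35.5648
Difference = 45.3792 − 35.5648 = 9.8144

9.81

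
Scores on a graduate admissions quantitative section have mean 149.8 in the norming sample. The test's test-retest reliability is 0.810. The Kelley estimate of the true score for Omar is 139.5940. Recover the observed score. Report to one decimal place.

137.2

T̂ = ρX + (1 − ρ)μ  ⇒  X = (T̂ − (1 − ρ)μ) / ρ
X = (139.5940 − 0.190 × 149.8) / 0.810 = (139.5940 − 28.4620) / 0.810 = 111.1320 / 0.810 = 137.200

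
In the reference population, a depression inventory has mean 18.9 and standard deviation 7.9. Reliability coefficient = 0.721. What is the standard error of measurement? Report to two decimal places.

4.17

SEM = SD · √(1 − ρ) = 7.9 × √0.279 = 7.9 × 0.5282 = 4.173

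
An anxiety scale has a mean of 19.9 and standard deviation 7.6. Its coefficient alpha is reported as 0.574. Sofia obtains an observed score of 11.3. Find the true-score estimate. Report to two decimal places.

14.96

T̂ = ρX + (1 − ρ)μ
  = 0.574 × 11.3 + 0.426 × 19.9
  = 6.4862 + 8.4774
  = 14.964
  ≈ 14.96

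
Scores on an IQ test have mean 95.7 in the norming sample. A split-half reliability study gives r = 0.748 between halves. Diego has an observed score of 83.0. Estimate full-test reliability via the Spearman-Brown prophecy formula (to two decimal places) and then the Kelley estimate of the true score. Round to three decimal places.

Spearman-Brown: ρ = 2r/(1 + r) = 2(0.748)/(1 + 0.748) = 1.4960/1.748 = 0.8558 → 0.86
T̂ = 0.86(83.0) + 0.14(95.7) = 71.380 + 13.398 = 84.7780 → 84.778

84.778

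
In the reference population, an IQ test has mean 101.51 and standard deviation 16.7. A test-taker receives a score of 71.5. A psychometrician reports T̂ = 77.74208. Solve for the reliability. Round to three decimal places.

0.792

T̂ = ρX + (1 − ρ)μ  ⇒  T̂ − μ = ρ(X − μ)
ρ = (T̂ − μ)/(X − μ) = (77.74208 − 101.51) / (71.5 − 101.51) = -23.76792 / -30.01 = 0.79200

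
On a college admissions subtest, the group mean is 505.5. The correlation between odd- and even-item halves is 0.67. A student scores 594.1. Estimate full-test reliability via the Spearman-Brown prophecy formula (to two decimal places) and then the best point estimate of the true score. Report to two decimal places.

Spearman-Brown: ρ = 2r/(1 + r) = 2(0.67)/(1 + 0.67) = 1.340/1.67 = 0.8024 → 0.80
T̂ = ρX + (1 − ρ)μ
  = 0.80 × 594.1 + 0.20 × 505.5
  = 475.280 + 101.100
  = 576.380
  ≈ 576.38

576.38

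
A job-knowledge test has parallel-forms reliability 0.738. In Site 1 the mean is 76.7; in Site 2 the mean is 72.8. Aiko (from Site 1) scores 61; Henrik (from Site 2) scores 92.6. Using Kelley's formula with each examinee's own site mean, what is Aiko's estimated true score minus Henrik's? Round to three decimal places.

-22.299

T̂_Aiko = 0.738(61) + 0.262(76.7) = 65.11340
T̂_Henrik = 0.738(92.6) + 0.262(72.8) = 87.41240
Difference = 65.11340 − 87.41240 = -22.29900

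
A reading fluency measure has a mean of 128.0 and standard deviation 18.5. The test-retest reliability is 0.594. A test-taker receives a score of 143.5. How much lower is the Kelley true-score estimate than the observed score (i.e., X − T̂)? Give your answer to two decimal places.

6.29

T̂ = ρX + (1 − ρ)μ
  = 0.594 × 143.5 + 0.406 × 128.0
  = 85.2390 + 51.9680
  = 137.2070
  ≈ 137.207
X − T̂ = 143.5 − 137.207 = 6.293 → 6.29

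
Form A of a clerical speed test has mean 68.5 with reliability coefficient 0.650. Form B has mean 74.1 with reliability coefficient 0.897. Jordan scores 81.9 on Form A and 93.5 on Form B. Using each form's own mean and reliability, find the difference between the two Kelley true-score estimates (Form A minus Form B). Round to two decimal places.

T̂_A = 0.650(81.9) + 0.350(68.5) = 77.2100
T̂_B = 0.897(93.5) + 0.103(74.1) = 91.5018
T̂_A − T̂_B = -14.2918

-14.29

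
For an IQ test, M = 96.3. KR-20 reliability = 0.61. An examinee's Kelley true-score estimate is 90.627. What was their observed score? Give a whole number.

87

T̂ = ρX + (1 − ρ)μ  ⇒  X = (T̂ − (1 − ρ)μ) / ρ
X = (90.627 − 0.39 × 96.3) / 0.61 = (90.627 − 37.557) / 0.61 = 53.070 / 0.61 = 87.00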